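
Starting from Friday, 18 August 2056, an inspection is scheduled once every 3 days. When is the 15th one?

The 15th occurrence is 14 intervals after the first: 14 × 3 = 42 days after 18 August 2056.
August has 31 days — 13 days to the end of August leaves 29.
29 days into September → 29 September 2056.

29 September 2056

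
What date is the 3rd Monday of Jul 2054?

Jul 20, 2054

Jul 2054 begins on a Wednesday, so the first Monday is Jul 6 (5 days later).
The 3rd Monday is 2 weeks later: 6 + 14 = 20.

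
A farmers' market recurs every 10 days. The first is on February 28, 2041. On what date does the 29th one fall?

The 29th occurrence is 28 intervals after the first: 28 × 10 = 280 days after February 28, 2041.
February has 28 days — 0 days to the end of February leaves 280.
March has 31 days (249 left).
April has 30 days (219 left).
May has 31 days (188 left).
June has 30 days (158 left).
July has 31 days (127 left).
August has 31 days (96 left).
September has 30 days (66 left).
October has 31 days (35 left).
November has 30 days (5 left).
5 days into December → December 5, 2041.

December 5, 2041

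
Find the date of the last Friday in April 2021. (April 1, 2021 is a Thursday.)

30 April 2021

April 2021 begins on a Thursday, so the first Friday is April 2 (1 day later).
April 2021 has 30 days. Adding weeks: 2, 9, 16, 23, 30 — the last one ≤ 30 is the 30th.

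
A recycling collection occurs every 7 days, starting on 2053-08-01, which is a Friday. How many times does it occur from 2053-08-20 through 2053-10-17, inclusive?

9

Occurrences land 7·i days after 2053-08-01 for i = 0, 1, 2, …
2053-08-20 is 19 days after the start; 19 ÷ 7 = 2 remainder 5; since the remainder is 5, round up to i = 3. First occurrence in the window: #4 on 2053-08-22 (3×7 = 21 days in).
2053-10-17 is 77 days after the start; 77 ÷ 7 = 11 remainder 0. Last occurrence in the window: #12 on 2053-10-17.
Occurrences #4 through #12: 9 in total.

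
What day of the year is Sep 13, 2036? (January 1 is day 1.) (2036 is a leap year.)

257

Days in months before Sep: 31 + 29 + 31 + 30 + 31 + 30 + 31 + 31 = 244.
Plus 13 days into Sep → day 257.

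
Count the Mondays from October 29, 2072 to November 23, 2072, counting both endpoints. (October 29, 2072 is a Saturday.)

October 29, 2072 is a Saturday; the first Monday on or after it is October 31, 2072 (2 days later).
From October 31, 2072 to November 23, 2072: 0 + 23 = 23 days (rest of October, November).
23 ÷ 7 = 3 full weeks with remainder 2, so 3 more Mondays after the first → 4.

4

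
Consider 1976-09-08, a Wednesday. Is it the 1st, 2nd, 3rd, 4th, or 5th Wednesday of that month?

Day 8 falls in week ⌈8/7⌉ of the month.
Days 1–7 hold the 1st Wednesday, 8–14 the 2nd, 15–21 the 3rd, 22–28 the 4th, 29–31 the 5th.
8 is in the range for the 2nd.

2nd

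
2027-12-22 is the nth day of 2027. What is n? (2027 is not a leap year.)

Days in months before December: 31 + 28 + 31 + 30 + 31 + 30 + 31 + 31 + 30 + 31 + 30 = 334.
Plus 22 days into December → day 356.

356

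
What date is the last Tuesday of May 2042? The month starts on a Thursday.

2042-05-27

May 2042 begins on a Thursday, so the first Tuesday is May 6 (5 days later).
May 2042 has 31 days. Adding weeks: 6, 13, 20, 27 — the last one ≤ 31 is the 27th.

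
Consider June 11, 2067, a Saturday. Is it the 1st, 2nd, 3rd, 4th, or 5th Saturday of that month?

Day 11 falls in week ⌈11/7⌉ of the month.
Days 1–7 hold the 1st Saturday, 8–14 the 2nd, 15–21 the 3rd, 22–28 the 4th, 29–31 the 5th.
11 is in the range for the 2nd.

2nd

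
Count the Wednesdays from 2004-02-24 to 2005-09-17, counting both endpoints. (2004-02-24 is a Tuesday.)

2004-02-24 is a Tuesday; the first Wednesday on or after it is 2004-02-25 (1 day later).
From 2004-02-25 to 2005-09-17: 310 + 260 = 570 days (rest of 2004, to 2005-09-17 in 2005).
570 ÷ 7 = 81 full weeks with remainder 3, so 81 more Wednesdays after the first → 82.

82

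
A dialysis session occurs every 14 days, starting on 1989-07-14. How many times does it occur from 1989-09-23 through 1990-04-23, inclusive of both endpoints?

15

Occurrences land 14·i days after 1989-07-14 for i = 0, 1, 2, …
1989-09-23 is 71 days after the start; 71 ÷ 14 = 5 remainder 1; since the remainder is 1, round up to i = 6. First occurrence in the window: #7 on 1989-10-06 (6×14 = 84 days in).
1990-04-23 is 283 days after the start; 283 ÷ 14 = 20 remainder 3. Last occurrence in the window: #21 on 1990-04-20.
Occurrences #7 through #21: 15 in total.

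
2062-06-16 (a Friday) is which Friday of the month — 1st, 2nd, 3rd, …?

3rd

Day 16 falls in week ⌈16/7⌉ of the month.
Days 1–7 hold the 1st Friday, 8–14 the 2nd, 15–21 the 3rd, 22–28 the 4th, 29–31 the 5th.
16 is in the range for the 3rd.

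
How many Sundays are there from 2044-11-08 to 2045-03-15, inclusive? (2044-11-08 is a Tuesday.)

18

2044-11-08 is a Tuesday; the first Sunday on or after it is 2044-11-13 (5 days later).
From 2044-11-13 to 2045-03-15: 17 + 31 + 31 + 28 + 15 = 122 days (rest of November, December, January, February, March).
122 ÷ 7 = 17 full weeks with remainder 3, so 17 more Sundays after the first → 18.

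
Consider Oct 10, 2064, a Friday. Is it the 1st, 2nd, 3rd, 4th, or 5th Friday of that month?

Day 10 falls in week ⌈10/7⌉ of the month.
Days 1–7 hold the 1st Friday, 8–14 the 2nd, 15–21 the 3rd, 22–28 the 4th, 29–31 the 5th.
10 is in the range for the 2nd.

2nd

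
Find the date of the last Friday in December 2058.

27 December 2058

December 2058 begins on a Sunday, so the first Friday is December 6 (5 days later).
December 2058 has 31 days. Adding weeks: 6, 13, 20, 27 — the last one ≤ 31 is the 27th.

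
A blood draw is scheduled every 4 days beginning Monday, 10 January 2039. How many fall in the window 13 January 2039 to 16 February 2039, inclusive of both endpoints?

Occurrences land 4·i days after 10 January 2039 for i = 0, 1, 2, …
13 January 2039 is 3 days after the start; 3 ÷ 4 = 0 remainder 3; since the remainder is 3, round up to i = 1. First occurrence in the window: #2 on 14 January 2039 (1×4 = 4 days in).
16 February 2039 is 37 days after the start; 37 ÷ 4 = 9 remainder 1. Last occurrence in the window: #10 on 15 February 2039.
Occurrences #2 through #10: 9 in total.

9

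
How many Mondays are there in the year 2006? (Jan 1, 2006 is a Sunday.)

52

Jan 1, 2006 is a Sunday; the first Monday on or after it is Jan 2, 2006 (1 day later).
From Jan 2, 2006 to Dec 31, 2006: 29 + 28 + 31 + 30 + 31 + 30 + 31 + 31 + 30 + 31 + 30 + 31 = 363 days (rest of Jan, Feb, Mar, Apr, May, Jun, Jul, Aug, Sep, Oct, Nov, Dec).
363 ÷ 7 = 51 full weeks with remainder 6, so 51 more Mondays after the first → 52.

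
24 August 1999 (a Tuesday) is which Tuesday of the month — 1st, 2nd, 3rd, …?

4th

Day 24 falls in week ⌈24/7⌉ of the month.
Days 1–7 hold the 1st Tuesday, 8–14 the 2nd, 15–21 the 3rd, 22–28 the 4th, 29–31 the 5th.
24 is in the range for the 4th.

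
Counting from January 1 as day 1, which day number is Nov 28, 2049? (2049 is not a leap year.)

332

Days in months before Nov: 31 + 28 + 31 + 30 + 31 + 30 + 31 + 31 + 30 + 31 = 304.
Plus 28 days into Nov → day 332.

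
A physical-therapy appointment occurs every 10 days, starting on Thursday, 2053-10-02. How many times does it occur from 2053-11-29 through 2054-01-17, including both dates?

5

Occurrences land 10·i days after 2053-10-02 for i = 0, 1, 2, …
2053-11-29 is 58 days after the start; 58 ÷ 10 = 5 remainder 8; since the remainder is 8, round up to i = 6. First occurrence in the window: #7 on 2053-12-01 (6×10 = 60 days in).
2054-01-17 is 107 days after the start; 107 ÷ 10 = 10 remainder 7. Last occurrence in the window: #11 on 2054-01-10.
Occurrences #7 through #11: 5 in total.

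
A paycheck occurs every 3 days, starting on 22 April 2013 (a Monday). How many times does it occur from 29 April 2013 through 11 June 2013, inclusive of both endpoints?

14

Occurrences land 3·i days after 22 April 2013 for i = 0, 1, 2, …
29 April 2013 is 7 days after the start; 7 ÷ 3 = 2 remainder 1; since the remainder is 1, round up to i = 3. First occurrence in the window: #4 on 1 May 2013 (3×3 = 9 days in).
11 June 2013 is 50 days after the start; 50 ÷ 3 = 16 remainder 2. Last occurrence in the window: #17 on 9 June 2013.
Occurrences #4 through #17: 14 in total.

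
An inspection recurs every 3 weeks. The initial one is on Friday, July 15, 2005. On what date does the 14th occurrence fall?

April 14, 2006

The 14th occurrence is 13 intervals after the first: 13 × 21 = 273 days after July 15, 2005.
July has 31 days — 16 days to the end of July leaves 257.
August has 31 days (226 left).
September has 30 days (196 left).
October has 31 days (165 left).
November has 30 days (135 left).
December has 31 days (104 left).
January has 31 days (73 left).
February has 28 days (45 left).
March has 31 days (14 left).
14 days into April → April 14, 2006.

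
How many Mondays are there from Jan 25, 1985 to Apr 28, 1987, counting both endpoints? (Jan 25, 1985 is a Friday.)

Jan 25, 1985 is a Friday; the first Monday on or after it is Jan 28, 1985 (3 days later).
From Jan 28, 1985 to Apr 28, 1987: 337 + 365 + 118 = 820 days (rest of 1985, 1986, to Apr 28, 1987 in 1987).
820 ÷ 7 = 117 full weeks with remainder 1, so 117 more Mondays after the first → 118.

118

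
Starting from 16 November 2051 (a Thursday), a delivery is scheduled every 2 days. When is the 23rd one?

The 23rd occurrence is 22 intervals after the first: 22 × 2 = 44 days after 16 November 2051.
November has 30 days — 14 days to the end of November leaves 30.
30 days into December → 30 December 2051.

30 December 2051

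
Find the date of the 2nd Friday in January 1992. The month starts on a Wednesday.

10 January 1992

January 1992 begins on a Wednesday, so the first Friday is January 3 (2 days later).
The 2nd Friday is 1 weeks later: 3 + 7 = 10.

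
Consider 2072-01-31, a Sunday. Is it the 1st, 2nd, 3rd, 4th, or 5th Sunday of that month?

5th

Day 31 falls in week ⌈31/7⌉ of the month.
Days 1–7 hold the 1st Sunday, 8–14 the 2nd, 15–21 the 3rd, 22–28 the 4th, 29–31 the 5th.
31 is in the range for the 5th.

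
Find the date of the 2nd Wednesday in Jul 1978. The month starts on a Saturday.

Jul 1978 begins on a Saturday, so the first Wednesday is Jul 5 (4 days later).
The 2nd Wednesday is 1 weeks later: 5 + 7 = 12.

Jul 12, 1978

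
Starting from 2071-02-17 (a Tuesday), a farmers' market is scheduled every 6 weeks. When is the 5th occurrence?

2071-08-04

The 5th occurrence is 4 intervals after the first: 4 × 42 = 168 days after 2071-02-17.
February has 28 days — 11 days to the end of February leaves 157.
March has 31 days (126 left).
April has 30 days (96 left).
May has 31 days (65 left).
June has 30 days (35 left).
July has 31 days (4 left).
4 days into August → 2071-08-04.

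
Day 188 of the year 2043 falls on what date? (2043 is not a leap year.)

7 July 2043

January has 31 days (188 − 31 = 157 remain).
February has 28 days (157 − 28 = 129 remain).
March has 31 days (129 − 31 = 98 remain).
April has 30 days (98 − 30 = 68 remain).
May has 31 days (68 − 31 = 37 remain).
June has 30 days (37 − 30 = 7 remain).
7 into July → July 7.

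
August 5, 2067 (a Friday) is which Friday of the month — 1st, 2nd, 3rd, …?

1st

Day 5 falls in week ⌈5/7⌉ of the month.
Days 1–7 hold the 1st Friday, 8–14 the 2nd, 15–21 the 3rd, 22–28 the 4th, 29–31 the 5th.
5 is in the range for the 1st.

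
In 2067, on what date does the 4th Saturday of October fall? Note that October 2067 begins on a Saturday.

October 22, 2067

October 2067 begins on a Saturday, so the first Saturday is October 1.
The 4th Saturday is 3 weeks later: 1 + 21 = 22.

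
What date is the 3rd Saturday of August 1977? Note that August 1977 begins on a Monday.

August 1977 begins on a Monday, so the first Saturday is August 6 (5 days later).
The 3rd Saturday is 2 weeks later: 6 + 14 = 20.

1977-08-20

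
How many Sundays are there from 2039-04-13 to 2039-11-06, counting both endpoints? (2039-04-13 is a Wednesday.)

30

2039-04-13 is a Wednesday; the first Sunday on or after it is 2039-04-17 (4 days later).
From 2039-04-17 to 2039-11-06: 13 + 31 + 30 + 31 + 31 + 30 + 31 + 6 = 203 days (rest of April, May, June, July, August, September, October, November).
203 ÷ 7 = 29 full weeks with remainder 0, so 29 more Sundays after the first → 30.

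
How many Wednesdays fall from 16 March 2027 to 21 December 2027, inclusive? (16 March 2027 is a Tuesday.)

40

16 March 2027 is a Tuesday; the first Wednesday on or after it is 17 March 2027 (1 day later).
From 17 March 2027 to 21 December 2027: 14 + 30 + 31 + 30 + 31 + 31 + 30 + 31 + 30 + 21 = 279 days (rest of March, April, May, June, July, August, September, October, November, December).
279 ÷ 7 = 39 full weeks with remainder 6, so 39 more Wednesdays after the first → 40.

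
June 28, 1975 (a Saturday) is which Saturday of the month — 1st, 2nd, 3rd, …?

4th

Day 28 falls in week ⌈28/7⌉ of the month.
Days 1–7 hold the 1st Saturday, 8–14 the 2nd, 15–21 the 3rd, 22–28 the 4th, 29–31 the 5th.
28 is in the range for the 4th.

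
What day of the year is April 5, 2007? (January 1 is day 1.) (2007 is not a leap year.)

95

Days in months before April: 31 + 28 + 31 = 90.
Plus 5 days into April → day 95.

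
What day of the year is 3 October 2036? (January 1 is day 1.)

277

Days in months before October: 31 + 29 + 31 + 30 + 31 + 30 + 31 + 31 + 30 = 274.
Plus 3 days into October → day 277.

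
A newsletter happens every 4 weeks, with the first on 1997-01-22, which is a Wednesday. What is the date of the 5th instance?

1997-05-14

The 5th occurrence is 4 intervals after the first: 4 × 28 = 112 days after 1997-01-22.
January has 31 days — 9 days to the end of January leaves 103.
February has 28 days (75 left).
March has 31 days (44 left).
April has 30 days (14 left).
14 days into May → 1997-05-14.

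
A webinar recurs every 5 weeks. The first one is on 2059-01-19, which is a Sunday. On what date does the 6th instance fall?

The 6th occurrence is 5 intervals after the first: 5 × 35 = 175 days after 2059-01-19.
January has 31 days — 12 days to the end of January leaves 163.
February has 28 days (135 left).
March has 31 days (104 left).
April has 30 days (74 left).
May has 31 days (43 left).
June has 30 days (13 left).
13 days into July → 2059-07-13.

2059-07-13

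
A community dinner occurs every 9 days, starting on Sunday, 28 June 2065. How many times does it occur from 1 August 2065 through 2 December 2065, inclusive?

Occurrences land 9·i days after 28 June 2065 for i = 0, 1, 2, …
1 August 2065 is 34 days after the start; 34 ÷ 9 = 3 remainder 7; since the remainder is 7, round up to i = 4. First occurrence in the window: #5 on 3 August 2065 (4×9 = 36 days in).
2 December 2065 is 157 days after the start; 157 ÷ 9 = 17 remainder 4. Last occurrence in the window: #18 on 28 November 2065.
Occurrences #5 through #18: 14 in total.

14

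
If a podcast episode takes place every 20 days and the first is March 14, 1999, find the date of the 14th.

November 29, 1999

The 14th occurrence is 13 intervals after the first: 13 × 20 = 260 days after March 14, 1999.
March has 31 days — 17 days to the end of March leaves 243.
April has 30 days (213 left).
May has 31 days (182 left).
June has 30 days (152 left).
July has 31 days (121 left).
August has 31 days (90 left).
September has 30 days (60 left).
October has 31 days (29 left).
29 days into November → November 29, 1999.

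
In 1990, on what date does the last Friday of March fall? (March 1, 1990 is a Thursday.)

March 30, 1990

March 1990 begins on a Thursday, so the first Friday is March 2 (1 day later).
March 1990 has 31 days. Adding weeks: 2, 9, 16, 23, 30 — the last one ≤ 31 is the 30th.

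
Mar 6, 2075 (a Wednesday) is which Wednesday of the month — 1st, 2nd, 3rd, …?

1st

Day 6 falls in week ⌈6/7⌉ of the month.
Days 1–7 hold the 1st Wednesday, 8–14 the 2nd, 15–21 the 3rd, 22–28 the 4th, 29–31 the 5th.
6 is in the range for the 1st.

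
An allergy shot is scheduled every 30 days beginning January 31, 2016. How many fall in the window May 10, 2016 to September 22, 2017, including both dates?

Occurrences land 30·i days after January 31, 2016 for i = 0, 1, 2, …
May 10, 2016 is 100 days after the start; 100 ÷ 30 = 3 remainder 10; since the remainder is 10, round up to i = 4. First occurrence in the window: #5 on May 30, 2016 (4×30 = 120 days in).
September 22, 2017 is 600 days after the start; 600 ÷ 30 = 20 remainder 0. Last occurrence in the window: #21 on September 22, 2017.
Occurrences #5 through #21: 17 in total.

17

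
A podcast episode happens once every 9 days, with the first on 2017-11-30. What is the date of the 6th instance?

2018-01-14

The 6th occurrence is 5 intervals after the first: 5 × 9 = 45 days after 2017-11-30.
November has 30 days — 0 days to the end of November leaves 45.
December has 31 days (14 left).
14 days into January → 2018-01-14.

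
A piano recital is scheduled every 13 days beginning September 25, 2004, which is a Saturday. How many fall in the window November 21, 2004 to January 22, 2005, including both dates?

Occurrences land 13·i days after September 25, 2004 for i = 0, 1, 2, …
November 21, 2004 is 57 days after the start; 57 ÷ 13 = 4 remainder 5; since the remainder is 5, round up to i = 5. First occurrence in the window: #6 on November 29, 2004 (5×13 = 65 days in).
January 22, 2005 is 119 days after the start; 119 ÷ 13 = 9 remainder 2. Last occurrence in the window: #10 on January 20, 2005.
Occurrences #6 through #10: 5 in total.

5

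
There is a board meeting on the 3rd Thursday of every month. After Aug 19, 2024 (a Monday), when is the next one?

Aug 2024 starts on a Thursday; its first Thursday is the 1st, so the 3rd Thursday is the 15th — Aug 15, 2024.
That is not after Aug 19, 2024, so look at Sep 2024.
Sep 2024 starts on a Sunday; its first Thursday is the 5th, so the 3rd Thursday is the 19th — Sep 19, 2024.

Sep 19, 2024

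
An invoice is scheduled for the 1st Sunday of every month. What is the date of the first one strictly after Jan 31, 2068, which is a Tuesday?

Feb 5, 2068

Jan 2068 starts on a Sunday, so its 1st Sunday is Jan 1, 2068.
That is not after Jan 31, 2068, so look at Feb 2068.
Feb 2068 starts on a Wednesday, so its 1st Sunday is Feb 5, 2068 (4 days in).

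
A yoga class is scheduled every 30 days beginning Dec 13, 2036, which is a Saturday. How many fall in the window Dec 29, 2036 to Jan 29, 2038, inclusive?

Occurrences land 30·i days after Dec 13, 2036 for i = 0, 1, 2, …
Dec 29, 2036 is 16 days after the start; 16 ÷ 30 = 0 remainder 16; since the remainder is 16, round up to i = 1. First occurrence in the window: #2 on Jan 12, 2037 (1×30 = 30 days in).
Jan 29, 2038 is 412 days after the start; 412 ÷ 30 = 13 remainder 22. Last occurrence in the window: #14 on Jan 7, 2038.
Occurrences #2 through #14: 13 in total.

13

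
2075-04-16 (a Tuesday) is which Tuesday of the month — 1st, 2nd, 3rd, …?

Day 16 falls in week ⌈16/7⌉ of the month.
Days 1–7 hold the 1st Tuesday, 8–14 the 2nd, 15–21 the 3rd, 22–28 the 4th, 29–31 the 5th.
16 is in the range for the 3rd.

3rd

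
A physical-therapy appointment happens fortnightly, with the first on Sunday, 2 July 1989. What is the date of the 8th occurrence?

8 October 1989

The 8th occurrence is 7 intervals after the first: 7 × 14 = 98 days after 2 July 1989.
July has 31 days — 29 days to the end of July leaves 69.
August has 31 days (38 left).
September has 30 days (8 left).
8 days into October → 8 October 1989.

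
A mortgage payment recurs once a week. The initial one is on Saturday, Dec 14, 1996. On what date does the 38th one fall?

Aug 30, 1997

The 38th occurrence is 37 intervals after the first: 37 × 7 = 259 days after Dec 14, 1996.
Dec has 31 days — 17 days to the end of Dec leaves 242.
Jan has 31 days (211 left).
Feb has 28 days (183 left).
Mar has 31 days (152 left).
Apr has 30 days (122 left).
May has 31 days (91 left).
Jun has 30 days (61 left).
Jul has 31 days (30 left).
30 days into Aug → Aug 30, 1997.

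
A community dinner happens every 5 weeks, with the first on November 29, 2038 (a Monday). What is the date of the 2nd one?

January 3, 2039

The 2nd occurrence is 1 interval after the first: 1 × 35 = 35 days after November 29, 2038.
November has 30 days — 1 day to the end of November leaves 34.
December has 31 days (3 left).
3 days into January → January 3, 2039.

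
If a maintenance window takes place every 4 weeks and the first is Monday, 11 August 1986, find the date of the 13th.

The 13th occurrence is 12 intervals after the first: 12 × 28 = 336 days after 11 August 1986.
August has 31 days — 20 days to the end of August leaves 316.
September has 30 days (286 left).
October has 31 days (255 left).
November has 30 days (225 left).
December has 31 days (194 left).
January has 31 days (163 left).
February has 28 days (135 left).
March has 31 days (104 left).
April has 30 days (74 left).
May has 31 days (43 left).
June has 30 days (13 left).
13 days into July → 13 July 1987.

13 July 1987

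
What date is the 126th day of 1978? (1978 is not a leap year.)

January has 31 days (126 − 31 = 95 remain).
February has 28 days (95 − 28 = 67 remain).
March has 31 days (67 − 31 = 36 remain).
April has 30 days (36 − 30 = 6 remain).
6 into May → May 6.

6 May 1978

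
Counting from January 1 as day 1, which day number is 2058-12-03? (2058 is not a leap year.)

337

Days in months before December: 31 + 28 + 31 + 30 + 31 + 30 + 31 + 31 + 30 + 31 + 30 = 334.
Plus 3 days into December → day 337.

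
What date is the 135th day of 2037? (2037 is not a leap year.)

January has 31 days (135 − 31 = 104 remain).
February has 28 days (104 − 28 = 76 remain).
March has 31 days (76 − 31 = 45 remain).
April has 30 days (45 − 30 = 15 remain).
15 into May → May 15.

May 15, 2037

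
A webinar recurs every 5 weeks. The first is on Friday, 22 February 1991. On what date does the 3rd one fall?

The 3rd occurrence is 2 intervals after the first: 2 × 35 = 70 days after 22 February 1991.
February has 28 days — 6 days to the end of February leaves 64.
March has 31 days (33 left).
April has 30 days (3 left).
3 days into May → 3 May 1991.

3 May 1991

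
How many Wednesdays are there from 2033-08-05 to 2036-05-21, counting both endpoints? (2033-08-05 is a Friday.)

146

2033-08-05 is a Friday; the first Wednesday on or after it is 2033-08-10 (5 days later).
From 2033-08-10 to 2036-05-21: 143 + 365 + 365 + 142 = 1015 days (rest of 2033, 2034, 2035, to 2036-05-21 in 2036).
1015 ÷ 7 = 145 full weeks with remainder 0, so 145 more Wednesdays after the first → 146.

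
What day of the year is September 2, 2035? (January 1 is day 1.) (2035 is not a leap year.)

245

Days in months before September: 31 + 28 + 31 + 30 + 31 + 30 + 31 + 31 = 243.
Plus 2 days into September → day 245.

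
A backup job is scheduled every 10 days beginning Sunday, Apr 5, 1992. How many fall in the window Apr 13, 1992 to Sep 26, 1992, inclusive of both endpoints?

Occurrences land 10·i days after Apr 5, 1992 for i = 0, 1, 2, …
Apr 13, 1992 is 8 days after the start; 8 ÷ 10 = 0 remainder 8; since the remainder is 8, round up to i = 1. First occurrence in the window: #2 on Apr 15, 1992 (1×10 = 10 days in).
Sep 26, 1992 is 174 days after the start; 174 ÷ 10 = 17 remainder 4. Last occurrence in the window: #18 on Sep 22, 1992.
Occurrences #2 through #18: 17 in total.

17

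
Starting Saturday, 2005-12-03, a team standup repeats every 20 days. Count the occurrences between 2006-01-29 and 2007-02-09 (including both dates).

Occurrences land 20·i days after 2005-12-03 for i = 0, 1, 2, …
2006-01-29 is 57 days after the start; 57 ÷ 20 = 2 remainder 17; since the remainder is 17, round up to i = 3. First occurrence in the window: #4 on 2006-02-01 (3×20 = 60 days in).
2007-02-09 is 433 days after the start; 433 ÷ 20 = 21 remainder 13. Last occurrence in the window: #22 on 2007-01-27.
Occurrences #4 through #22: 19 in total.

19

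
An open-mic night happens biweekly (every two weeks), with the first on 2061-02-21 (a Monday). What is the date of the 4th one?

2061-04-04

The 4th occurrence is 3 intervals after the first: 3 × 14 = 42 days after 2061-02-21.
February has 28 days — 7 days to the end of February leaves 35.
March has 31 days (4 left).
4 days into April → 2061-04-04.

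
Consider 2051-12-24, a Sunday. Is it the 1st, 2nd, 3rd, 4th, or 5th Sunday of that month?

Day 24 falls in week ⌈24/7⌉ of the month.
Days 1–7 hold the 1st Sunday, 8–14 the 2nd, 15–21 the 3rd, 22–28 the 4th, 29–31 the 5th.
24 is in the range for the 4th.

4th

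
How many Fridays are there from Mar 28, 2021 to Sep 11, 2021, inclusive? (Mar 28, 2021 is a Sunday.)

Mar 28, 2021 is a Sunday; the first Friday on or after it is Apr 2, 2021 (5 days later).
From Apr 2, 2021 to Sep 11, 2021: 28 + 31 + 30 + 31 + 31 + 11 = 162 days (rest of Apr, May, Jun, Jul, Aug, Sep).
162 ÷ 7 = 23 full weeks with remainder 1, so 23 more Fridays after the first → 24.

24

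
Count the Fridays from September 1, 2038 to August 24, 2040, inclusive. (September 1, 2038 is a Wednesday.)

104

September 1, 2038 is a Wednesday; the first Friday on or after it is September 3, 2038 (2 days later).
From September 3, 2038 to August 24, 2040: 119 + 365 + 237 = 721 days (rest of 2038, 2039, to August 24, 2040 in 2040).
721 ÷ 7 = 103 full weeks with remainder 0, so 103 more Fridays after the first → 104.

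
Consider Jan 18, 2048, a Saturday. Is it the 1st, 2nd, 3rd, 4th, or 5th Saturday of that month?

Day 18 falls in week ⌈18/7⌉ of the month.
Days 1–7 hold the 1st Saturday, 8–14 the 2nd, 15–21 the 3rd, 22–28 the 4th, 29–31 the 5th.
18 is in the range for the 3rd.

3rd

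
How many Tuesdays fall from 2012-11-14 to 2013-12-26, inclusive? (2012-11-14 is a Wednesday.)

2012-11-14 is a Wednesday; the first Tuesday on or after it is 2012-11-20 (6 days later).
From 2012-11-20 to 2013-12-26: 41 + 360 = 401 days (rest of 2012, to 2013-12-26 in 2013).
401 ÷ 7 = 57 full weeks with remainder 2, so 57 more Tuesdays after the first → 58.

58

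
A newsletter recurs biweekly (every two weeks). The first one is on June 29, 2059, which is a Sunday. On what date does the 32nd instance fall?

The 32nd occurrence is 31 intervals after the first: 31 × 14 = 434 days after June 29, 2059.
June has 30 days — 1 day to the end of June leaves 433.
From end of June to end of 2059 is 184 days (249 left).
January has 31 days (218 left).
February has 29 days (189 left).
March has 31 days (158 left).
April has 30 days (128 left).
May has 31 days (97 left).
June has 30 days (67 left).
July has 31 days (36 left).
August has 31 days (5 left).
5 days into September → September 5, 2060.

September 5, 2060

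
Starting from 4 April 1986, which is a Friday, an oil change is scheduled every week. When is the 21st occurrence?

The 21st occurrence is 20 intervals after the first: 20 × 7 = 140 days after 4 April 1986.
April has 30 days — 26 days to the end of April leaves 114.
May has 31 days (83 left).
June has 30 days (53 left).
July has 31 days (22 left).
22 days into August → 22 August 1986.

22 August 1986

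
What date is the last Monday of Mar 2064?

The first Monday of Mar 2064 is Mar 3.
Mar 2064 has 31 days. Adding weeks: 3, 10, 17, 24, 31 — the last one ≤ 31 is the 31st.

Mar 31, 2064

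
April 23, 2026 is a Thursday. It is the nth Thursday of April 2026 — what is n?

Day 23 falls in week ⌈23/7⌉ of the month.
Days 1–7 hold the 1st Thursday, 8–14 the 2nd, 15–21 the 3rd, 22–28 the 4th, 29–31 the 5th.
23 is in the range for the 4th.

4th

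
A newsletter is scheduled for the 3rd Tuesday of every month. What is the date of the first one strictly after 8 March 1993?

16 March 1993

March 1993 starts on a Monday; its first Tuesday is the 2nd, so the 3rd Tuesday is the 16th — 16 March 1993.
16 March 1993 is after 8 March 1993, so that is the next one.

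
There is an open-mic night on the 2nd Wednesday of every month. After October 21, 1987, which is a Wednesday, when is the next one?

October 1987 starts on a Thursday; its first Wednesday is the 7th, so the 2nd Wednesday is the 14th — October 14, 1987.
That is not after October 21, 1987, so look at November 1987.
November 1987 starts on a Sunday; its first Wednesday is the 4th, so the 2nd Wednesday is the 11th — November 11, 1987.

November 11, 1987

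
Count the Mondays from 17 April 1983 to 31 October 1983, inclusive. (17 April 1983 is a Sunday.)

17 April 1983 is a Sunday; the first Monday on or after it is 18 April 1983 (1 day later).
From 18 April 1983 to 31 October 1983: 12 + 31 + 30 + 31 + 31 + 30 + 31 = 196 days (rest of April, May, June, July, August, September, October).
196 ÷ 7 = 28 full weeks with remainder 0, so 28 more Mondays after the first → 29.

29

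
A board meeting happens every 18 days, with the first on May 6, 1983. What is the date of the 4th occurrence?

Jun 29, 1983

The 4th occurrence is 3 intervals after the first: 3 × 18 = 54 days after May 6, 1983.
May has 31 days — 25 days to the end of May leaves 29.
29 days into Jun → Jun 29, 1983.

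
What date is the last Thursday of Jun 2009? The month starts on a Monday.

Jun 25, 2009

Jun 2009 begins on a Monday, so the first Thursday is Jun 4 (3 days later).
Jun 2009 has 30 days. Adding weeks: 4, 11, 18, 25 — the last one ≤ 30 is the 25th.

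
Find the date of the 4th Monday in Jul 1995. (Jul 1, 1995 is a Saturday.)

Jul 1995 begins on a Saturday, so the first Monday is Jul 3 (2 days later).
The 4th Monday is 3 weeks later: 3 + 21 = 24.

Jul 24, 1995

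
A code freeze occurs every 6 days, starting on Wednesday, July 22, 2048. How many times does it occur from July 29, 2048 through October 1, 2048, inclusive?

10

Occurrences land 6·i days after July 22, 2048 for i = 0, 1, 2, …
July 29, 2048 is 7 days after the start; 7 ÷ 6 = 1 remainder 1; since the remainder is 1, round up to i = 2. First occurrence in the window: #3 on August 3, 2048 (2×6 = 12 days in).
October 1, 2048 is 71 days after the start; 71 ÷ 6 = 11 remainder 5. Last occurrence in the window: #12 on September 26, 2048.
Occurrences #3 through #12: 10 in total.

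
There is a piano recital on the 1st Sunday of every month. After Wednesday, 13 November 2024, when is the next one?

November 2024 starts on a Friday, so its 1st Sunday is 3 November 2024 (2 days in).
That is not after 13 November 2024, so look at December 2024.
December 2024 starts on a Sunday, so its 1st Sunday is 1 December 2024.

1 December 2024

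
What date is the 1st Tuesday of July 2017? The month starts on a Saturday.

July 4, 2017

July 2017 begins on a Saturday, so the first Tuesday is July 4 (3 days later).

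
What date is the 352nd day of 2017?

18 December 2017

January has 31 days (352 − 31 = 321 remain).
February has 28 days (321 − 28 = 293 remain).
March has 31 days (293 − 31 = 262 remain).
April has 30 days (262 − 30 = 232 remain).
May has 31 days (232 − 31 = 201 remain).
June has 30 days (201 − 30 = 171 remain).
July has 31 days (171 − 31 = 140 remain).
August has 31 days (140 − 31 = 109 remain).
September has 30 days (109 − 30 = 79 remain).
October has 31 days (79 − 31 = 48 remain).
November has 30 days (48 − 30 = 18 remain).
18 into December → December 18.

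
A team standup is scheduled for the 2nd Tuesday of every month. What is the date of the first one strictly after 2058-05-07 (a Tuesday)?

2058-05-14

May 2058 starts on a Wednesday; its first Tuesday is the 7th, so the 2nd Tuesday is the 14th — 2058-05-14.
2058-05-14 is after 2058-05-07, so that is the next one.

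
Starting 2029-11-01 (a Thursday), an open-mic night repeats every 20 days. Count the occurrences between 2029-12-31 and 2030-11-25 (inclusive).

Occurrences land 20·i days after 2029-11-01 for i = 0, 1, 2, …
2029-12-31 is 60 days after the start; 60 ÷ 20 = 3 remainder 0. First occurrence in the window: #4 on 2029-12-31 (3×20 = 60 days in).
2030-11-25 is 389 days after the start; 389 ÷ 20 = 19 remainder 9. Last occurrence in the window: #20 on 2030-11-16.
Occurrences #4 through #20: 17 in total.

17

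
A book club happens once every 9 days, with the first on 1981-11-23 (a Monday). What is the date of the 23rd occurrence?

The 23rd occurrence is 22 intervals after the first: 22 × 9 = 198 days after 1981-11-23.
November has 30 days — 7 days to the end of November leaves 191.
December has 31 days (160 left).
January has 31 days (129 left).
February has 28 days (101 left).
March has 31 days (70 left).
April has 30 days (40 left).
May has 31 days (9 left).
9 days into June → 1982-06-09.

1982-06-09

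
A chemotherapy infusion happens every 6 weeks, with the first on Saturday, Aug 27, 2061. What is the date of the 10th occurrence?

Sep 9, 2062

The 10th occurrence is 9 intervals after the first: 9 × 42 = 378 days after Aug 27, 2061.
Aug has 31 days — 4 days to the end of Aug leaves 374.
Sep has 30 days (344 left).
Oct has 31 days (313 left).
Nov has 30 days (283 left).
Dec has 31 days (252 left).
Jan has 31 days (221 left).
Feb has 28 days (193 left).
Mar has 31 days (162 left).
Apr has 30 days (132 left).
May has 31 days (101 left).
Jun has 30 days (71 left).
Jul has 31 days (40 left).
Aug has 31 days (9 left).
9 days into Sep → Sep 9, 2062.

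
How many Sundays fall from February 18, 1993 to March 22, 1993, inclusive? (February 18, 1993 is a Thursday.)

February 18, 1993 is a Thursday; the first Sunday on or after it is February 21, 1993 (3 days later).
From February 21, 1993 to March 22, 1993: 7 + 22 = 29 days (rest of February, March).
29 ÷ 7 = 4 full weeks with remainder 1, so 4 more Sundays after the first → 5.

5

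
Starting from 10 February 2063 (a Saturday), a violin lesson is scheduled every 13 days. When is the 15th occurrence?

The 15th occurrence is 14 intervals after the first: 14 × 13 = 182 days after 10 February 2063.
February has 28 days — 18 days to the end of February leaves 164.
March has 31 days (133 left).
April has 30 days (103 left).
May has 31 days (72 left).
June has 30 days (42 left).
July has 31 days (11 left).
11 days into August → 11 August 2063.

11 August 2063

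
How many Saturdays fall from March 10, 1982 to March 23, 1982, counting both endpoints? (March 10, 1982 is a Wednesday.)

March 10, 1982 is a Wednesday; the first Saturday on or after it is March 13, 1982 (3 days later).
From March 13, 1982 to March 23, 1982 is 23 − 13 = 10 days.
10 ÷ 7 = 1 full weeks with remainder 3, so 1 more Saturdays after the first → 2.

2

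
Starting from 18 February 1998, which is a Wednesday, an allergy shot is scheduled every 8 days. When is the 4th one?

14 March 1998

The 4th occurrence is 3 intervals after the first: 3 × 8 = 24 days after 18 February 1998.
February has 28 days — 10 days to the end of February leaves 14.
14 days into March → 14 March 1998.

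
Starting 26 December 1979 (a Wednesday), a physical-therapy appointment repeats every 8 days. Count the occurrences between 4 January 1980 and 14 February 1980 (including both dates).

Occurrences land 8·i days after 26 December 1979 for i = 0, 1, 2, …
4 January 1980 is 9 days after the start; 9 ÷ 8 = 1 remainder 1; since the remainder is 1, round up to i = 2. First occurrence in the window: #3 on 11 January 1980 (2×8 = 16 days in).
14 February 1980 is 50 days after the start; 50 ÷ 8 = 6 remainder 2. Last occurrence in the window: #7 on 12 February 1980.
Occurrences #3 through #7: 5 in total.

5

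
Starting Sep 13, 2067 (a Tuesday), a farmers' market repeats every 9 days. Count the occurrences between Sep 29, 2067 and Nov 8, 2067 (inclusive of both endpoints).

5

Occurrences land 9·i days after Sep 13, 2067 for i = 0, 1, 2, …
Sep 29, 2067 is 16 days after the start; 16 ÷ 9 = 1 remainder 7; since the remainder is 7, round up to i = 2. First occurrence in the window: #3 on Oct 1, 2067 (2×9 = 18 days in).
Nov 8, 2067 is 56 days after the start; 56 ÷ 9 = 6 remainder 2. Last occurrence in the window: #7 on Nov 6, 2067.
Occurrences #3 through #7: 5 in total.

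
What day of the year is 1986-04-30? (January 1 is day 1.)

Days in months before April: 31 + 28 + 31 = 90.
Plus 30 days into April → day 120.

120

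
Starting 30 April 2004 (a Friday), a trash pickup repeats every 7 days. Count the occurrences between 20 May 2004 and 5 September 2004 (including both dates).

Occurrences land 7·i days after 30 April 2004 for i = 0, 1, 2, …
20 May 2004 is 20 days after the start; 20 ÷ 7 = 2 remainder 6; since the remainder is 6, round up to i = 3. First occurrence in the window: #4 on 21 May 2004 (3×7 = 21 days in).
5 September 2004 is 128 days after the start; 128 ÷ 7 = 18 remainder 2. Last occurrence in the window: #19 on 3 September 2004.
Occurrences #4 through #19: 16 in total.

16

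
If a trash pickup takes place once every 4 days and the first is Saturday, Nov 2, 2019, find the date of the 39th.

The 39th occurrence is 38 intervals after the first: 38 × 4 = 152 days after Nov 2, 2019.
Nov has 30 days — 28 days to the end of Nov leaves 124.
Dec has 31 days (93 left).
Jan has 31 days (62 left).
Feb has 29 days (33 left).
Mar has 31 days (2 left).
2 days into Apr → Apr 2, 2020.

Apr 2, 2020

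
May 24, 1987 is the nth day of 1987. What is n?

144

Days in months before May: 31 + 28 + 31 + 30 = 120.
Plus 24 days into May → day 144.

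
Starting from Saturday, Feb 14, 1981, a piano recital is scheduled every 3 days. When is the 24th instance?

Apr 24, 1981

The 24th occurrence is 23 intervals after the first: 23 × 3 = 69 days after Feb 14, 1981.
Feb has 28 days — 14 days to the end of Feb leaves 55.
Mar has 31 days (24 left).
24 days into Apr → Apr 24, 1981.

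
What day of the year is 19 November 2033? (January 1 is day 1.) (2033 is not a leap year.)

Days in months before November: 31 + 28 + 31 + 30 + 31 + 30 + 31 + 31 + 30 + 31 = 304.
Plus 19 days into November → day 323.

323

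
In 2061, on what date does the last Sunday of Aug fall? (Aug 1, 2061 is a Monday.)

Aug 28, 2061

Aug 2061 begins on a Monday, so the first Sunday is Aug 7 (6 days later).
Aug 2061 has 31 days. Adding weeks: 7, 14, 21, 28 — the last one ≤ 31 is the 28th.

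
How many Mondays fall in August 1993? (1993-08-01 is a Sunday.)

5

1993-08-01 is a Sunday; the first Monday on or after it is 1993-08-02 (1 day later).
From 1993-08-02 to 1993-08-31 is 31 − 2 = 29 days.
29 ÷ 7 = 4 full weeks with remainder 1, so 4 more Mondays after the first → 5.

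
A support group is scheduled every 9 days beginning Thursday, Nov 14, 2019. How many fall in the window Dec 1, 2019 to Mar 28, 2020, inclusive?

14

Occurrences land 9·i days after Nov 14, 2019 for i = 0, 1, 2, …
Dec 1, 2019 is 17 days after the start; 17 ÷ 9 = 1 remainder 8; since the remainder is 8, round up to i = 2. First occurrence in the window: #3 on Dec 2, 2019 (2×9 = 18 days in).
Mar 28, 2020 is 135 days after the start; 135 ÷ 9 = 15 remainder 0. Last occurrence in the window: #16 on Mar 28, 2020.
Occurrences #3 through #16: 14 in total.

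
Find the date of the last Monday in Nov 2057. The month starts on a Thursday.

Nov 2057 begins on a Thursday, so the first Monday is Nov 5 (4 days later).
Nov 2057 has 30 days. Adding weeks: 5, 12, 19, 26 — the last one ≤ 30 is the 26th.

Nov 26, 2057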